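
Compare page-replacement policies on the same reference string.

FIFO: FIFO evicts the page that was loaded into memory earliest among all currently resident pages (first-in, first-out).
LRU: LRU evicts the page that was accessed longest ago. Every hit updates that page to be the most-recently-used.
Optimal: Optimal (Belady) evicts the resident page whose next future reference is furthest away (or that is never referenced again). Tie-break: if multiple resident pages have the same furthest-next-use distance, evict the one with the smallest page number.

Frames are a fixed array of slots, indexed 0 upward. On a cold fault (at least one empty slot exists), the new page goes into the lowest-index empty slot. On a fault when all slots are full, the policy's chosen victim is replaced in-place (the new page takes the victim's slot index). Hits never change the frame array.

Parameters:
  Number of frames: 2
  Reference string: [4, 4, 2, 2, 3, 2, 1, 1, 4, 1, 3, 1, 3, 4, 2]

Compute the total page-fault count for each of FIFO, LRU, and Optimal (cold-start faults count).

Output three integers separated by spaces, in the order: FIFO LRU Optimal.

--- FIFO ---
  step 0: ref 4 -> FAULT, frames=[4,-] (faults so far: 1)
  step 1: ref 4 -> HIT, frames=[4,-] (faults so far: 1)
  step 2: ref 2 -> FAULT, frames=[4,2] (faults so far: 2)
  step 3: ref 2 -> HIT, frames=[4,2] (faults so far: 2)
  step 4: ref 3 -> FAULT, evict 4, frames=[3,2] (faults so far: 3)
  step 5: ref 2 -> HIT, frames=[3,2] (faults so far: 3)
  step 6: ref 1 -> FAULT, evict 2, frames=[3,1] (faults so far: 4)
  step 7: ref 1 -> HIT, frames=[3,1] (faults so far: 4)
  step 8: ref 4 -> FAULT, evict 3, frames=[4,1] (faults so far: 5)
  step 9: ref 1 -> HIT, frames=[4,1] (faults so far: 5)
  step 10: ref 3 -> FAULT, evict 1, frames=[4,3] (faults so far: 6)
  step 11: ref 1 -> FAULT, evict 4, frames=[1,3] (faults so far: 7)
  step 12: ref 3 -> HIT, frames=[1,3] (faults so far: 7)
  step 13: ref 4 -> FAULT, evict 3, frames=[1,4] (faults so far: 8)
  step 14: ref 2 -> FAULT, evict 1, frames=[2,4] (faults so far: 9)
  FIFO total faults: 9
--- LRU ---
  step 0: ref 4 -> FAULT, frames=[4,-] (faults so far: 1)
  step 1: ref 4 -> HIT, frames=[4,-] (faults so far: 1)
  step 2: ref 2 -> FAULT, frames=[4,2] (faults so far: 2)
  step 3: ref 2 -> HIT, frames=[4,2] (faults so far: 2)
  step 4: ref 3 -> FAULT, evict 4, frames=[3,2] (faults so far: 3)
  step 5: ref 2 -> HIT, frames=[3,2] (faults so far: 3)
  step 6: ref 1 -> FAULT, evict 3, frames=[1,2] (faults so far: 4)
  step 7: ref 1 -> HIT, frames=[1,2] (faults so far: 4)
  step 8: ref 4 -> FAULT, evict 2, frames=[1,4] (faults so far: 5)
  step 9: ref 1 -> HIT, frames=[1,4] (faults so far: 5)
  step 10: ref 3 -> FAULT, evict 4, frames=[1,3] (faults so far: 6)
  step 11: ref 1 -> HIT, frames=[1,3] (faults so far: 6)
  step 12: ref 3 -> HIT, frames=[1,3] (faults so far: 6)
  step 13: ref 4 -> FAULT, evict 1, frames=[4,3] (faults so far: 7)
  step 14: ref 2 -> FAULT, evict 3, frames=[4,2] (faults so far: 8)
  LRU total faults: 8
--- Optimal ---
  step 0: ref 4 -> FAULT, frames=[4,-] (faults so far: 1)
  step 1: ref 4 -> HIT, frames=[4,-] (faults so far: 1)
  step 2: ref 2 -> FAULT, frames=[4,2] (faults so far: 2)
  step 3: ref 2 -> HIT, frames=[4,2] (faults so far: 2)
  step 4: ref 3 -> FAULT, evict 4, frames=[3,2] (faults so far: 3)
  step 5: ref 2 -> HIT, frames=[3,2] (faults so far: 3)
  step 6: ref 1 -> FAULT, evict 2, frames=[3,1] (faults so far: 4)
  step 7: ref 1 -> HIT, frames=[3,1] (faults so far: 4)
  step 8: ref 4 -> FAULT, evict 3, frames=[4,1] (faults so far: 5)
  step 9: ref 1 -> HIT, frames=[4,1] (faults so far: 5)
  step 10: ref 3 -> FAULT, evict 4, frames=[3,1] (faults so far: 6)
  step 11: ref 1 -> HIT, frames=[3,1] (faults so far: 6)
  step 12: ref 3 -> HIT, frames=[3,1] (faults so far: 6)
  step 13: ref 4 -> FAULT, evict 1, frames=[3,4] (faults so far: 7)
  step 14: ref 2 -> FAULT, evict 3, frames=[2,4] (faults so far: 8)
  Optimal total faults: 8

Answer: 9 8 8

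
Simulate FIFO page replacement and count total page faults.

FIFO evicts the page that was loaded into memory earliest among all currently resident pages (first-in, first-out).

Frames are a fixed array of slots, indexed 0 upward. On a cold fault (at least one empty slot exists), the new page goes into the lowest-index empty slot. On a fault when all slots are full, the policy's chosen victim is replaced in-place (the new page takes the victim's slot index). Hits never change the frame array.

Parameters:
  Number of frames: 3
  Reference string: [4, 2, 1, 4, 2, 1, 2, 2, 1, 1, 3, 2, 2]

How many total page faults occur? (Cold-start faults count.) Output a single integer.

Answer: 4

Derivation:
Step 0: ref 4 → FAULT, frames=[4,-,-]
Step 1: ref 2 → FAULT, frames=[4,2,-]
Step 2: ref 1 → FAULT, frames=[4,2,1]
Step 3: ref 4 → HIT, frames=[4,2,1]
Step 4: ref 2 → HIT, frames=[4,2,1]
Step 5: ref 1 → HIT, frames=[4,2,1]
Step 6: ref 2 → HIT, frames=[4,2,1]
Step 7: ref 2 → HIT, frames=[4,2,1]
Step 8: ref 1 → HIT, frames=[4,2,1]
Step 9: ref 1 → HIT, frames=[4,2,1]
Step 10: ref 3 → FAULT (evict 4), frames=[3,2,1]
Step 11: ref 2 → HIT, frames=[3,2,1]
Step 12: ref 2 → HIT, frames=[3,2,1]
Total faults: 4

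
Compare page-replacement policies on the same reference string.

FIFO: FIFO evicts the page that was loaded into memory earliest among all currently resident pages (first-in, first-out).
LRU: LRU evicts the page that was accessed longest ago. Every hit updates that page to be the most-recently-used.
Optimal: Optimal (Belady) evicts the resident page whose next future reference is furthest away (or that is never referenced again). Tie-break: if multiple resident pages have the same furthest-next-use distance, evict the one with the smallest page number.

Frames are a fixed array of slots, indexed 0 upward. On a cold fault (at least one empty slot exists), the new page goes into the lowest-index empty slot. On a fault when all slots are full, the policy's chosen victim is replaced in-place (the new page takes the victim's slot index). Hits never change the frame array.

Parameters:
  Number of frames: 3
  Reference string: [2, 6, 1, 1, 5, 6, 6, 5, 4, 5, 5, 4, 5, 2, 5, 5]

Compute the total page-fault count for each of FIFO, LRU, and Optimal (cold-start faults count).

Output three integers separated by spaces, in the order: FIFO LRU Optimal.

--- FIFO ---
  step 0: ref 2 -> FAULT, frames=[2,-,-] (faults so far: 1)
  step 1: ref 6 -> FAULT, frames=[2,6,-] (faults so far: 2)
  step 2: ref 1 -> FAULT, frames=[2,6,1] (faults so far: 3)
  step 3: ref 1 -> HIT, frames=[2,6,1] (faults so far: 3)
  step 4: ref 5 -> FAULT, evict 2, frames=[5,6,1] (faults so far: 4)
  step 5: ref 6 -> HIT, frames=[5,6,1] (faults so far: 4)
  step 6: ref 6 -> HIT, frames=[5,6,1] (faults so far: 4)
  step 7: ref 5 -> HIT, frames=[5,6,1] (faults so far: 4)
  step 8: ref 4 -> FAULT, evict 6, frames=[5,4,1] (faults so far: 5)
  step 9: ref 5 -> HIT, frames=[5,4,1] (faults so far: 5)
  step 10: ref 5 -> HIT, frames=[5,4,1] (faults so far: 5)
  step 11: ref 4 -> HIT, frames=[5,4,1] (faults so far: 5)
  step 12: ref 5 -> HIT, frames=[5,4,1] (faults so far: 5)
  step 13: ref 2 -> FAULT, evict 1, frames=[5,4,2] (faults so far: 6)
  step 14: ref 5 -> HIT, frames=[5,4,2] (faults so far: 6)
  step 15: ref 5 -> HIT, frames=[5,4,2] (faults so far: 6)
  FIFO total faults: 6
--- LRU ---
  step 0: ref 2 -> FAULT, frames=[2,-,-] (faults so far: 1)
  step 1: ref 6 -> FAULT, frames=[2,6,-] (faults so far: 2)
  step 2: ref 1 -> FAULT, frames=[2,6,1] (faults so far: 3)
  step 3: ref 1 -> HIT, frames=[2,6,1] (faults so far: 3)
  step 4: ref 5 -> FAULT, evict 2, frames=[5,6,1] (faults so far: 4)
  step 5: ref 6 -> HIT, frames=[5,6,1] (faults so far: 4)
  step 6: ref 6 -> HIT, frames=[5,6,1] (faults so far: 4)
  step 7: ref 5 -> HIT, frames=[5,6,1] (faults so far: 4)
  step 8: ref 4 -> FAULT, evict 1, frames=[5,6,4] (faults so far: 5)
  step 9: ref 5 -> HIT, frames=[5,6,4] (faults so far: 5)
  step 10: ref 5 -> HIT, frames=[5,6,4] (faults so far: 5)
  step 11: ref 4 -> HIT, frames=[5,6,4] (faults so far: 5)
  step 12: ref 5 -> HIT, frames=[5,6,4] (faults so far: 5)
  step 13: ref 2 -> FAULT, evict 6, frames=[5,2,4] (faults so far: 6)
  step 14: ref 5 -> HIT, frames=[5,2,4] (faults so far: 6)
  step 15: ref 5 -> HIT, frames=[5,2,4] (faults so far: 6)
  LRU total faults: 6
--- Optimal ---
  step 0: ref 2 -> FAULT, frames=[2,-,-] (faults so far: 1)
  step 1: ref 6 -> FAULT, frames=[2,6,-] (faults so far: 2)
  step 2: ref 1 -> FAULT, frames=[2,6,1] (faults so far: 3)
  step 3: ref 1 -> HIT, frames=[2,6,1] (faults so far: 3)
  step 4: ref 5 -> FAULT, evict 1, frames=[2,6,5] (faults so far: 4)
  step 5: ref 6 -> HIT, frames=[2,6,5] (faults so far: 4)
  step 6: ref 6 -> HIT, frames=[2,6,5] (faults so far: 4)
  step 7: ref 5 -> HIT, frames=[2,6,5] (faults so far: 4)
  step 8: ref 4 -> FAULT, evict 6, frames=[2,4,5] (faults so far: 5)
  step 9: ref 5 -> HIT, frames=[2,4,5] (faults so far: 5)
  step 10: ref 5 -> HIT, frames=[2,4,5] (faults so far: 5)
  step 11: ref 4 -> HIT, frames=[2,4,5] (faults so far: 5)
  step 12: ref 5 -> HIT, frames=[2,4,5] (faults so far: 5)
  step 13: ref 2 -> HIT, frames=[2,4,5] (faults so far: 5)
  step 14: ref 5 -> HIT, frames=[2,4,5] (faults so far: 5)
  step 15: ref 5 -> HIT, frames=[2,4,5] (faults so far: 5)
  Optimal total faults: 5

Answer: 6 6 5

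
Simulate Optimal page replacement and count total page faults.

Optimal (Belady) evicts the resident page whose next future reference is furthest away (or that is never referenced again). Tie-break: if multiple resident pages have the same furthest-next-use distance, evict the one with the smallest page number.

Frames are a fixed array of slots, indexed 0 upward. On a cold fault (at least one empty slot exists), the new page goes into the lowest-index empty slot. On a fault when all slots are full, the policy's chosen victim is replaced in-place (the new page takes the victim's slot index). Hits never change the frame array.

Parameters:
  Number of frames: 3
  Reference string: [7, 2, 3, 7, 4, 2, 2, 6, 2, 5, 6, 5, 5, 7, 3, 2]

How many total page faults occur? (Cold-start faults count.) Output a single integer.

Step 0: ref 7 → FAULT, frames=[7,-,-]
Step 1: ref 2 → FAULT, frames=[7,2,-]
Step 2: ref 3 → FAULT, frames=[7,2,3]
Step 3: ref 7 → HIT, frames=[7,2,3]
Step 4: ref 4 → FAULT (evict 3), frames=[7,2,4]
Step 5: ref 2 → HIT, frames=[7,2,4]
Step 6: ref 2 → HIT, frames=[7,2,4]
Step 7: ref 6 → FAULT (evict 4), frames=[7,2,6]
Step 8: ref 2 → HIT, frames=[7,2,6]
Step 9: ref 5 → FAULT (evict 2), frames=[7,5,6]
Step 10: ref 6 → HIT, frames=[7,5,6]
Step 11: ref 5 → HIT, frames=[7,5,6]
Step 12: ref 5 → HIT, frames=[7,5,6]
Step 13: ref 7 → HIT, frames=[7,5,6]
Step 14: ref 3 → FAULT (evict 5), frames=[7,3,6]
Step 15: ref 2 → FAULT (evict 3), frames=[7,2,6]
Total faults: 8

Answer: 8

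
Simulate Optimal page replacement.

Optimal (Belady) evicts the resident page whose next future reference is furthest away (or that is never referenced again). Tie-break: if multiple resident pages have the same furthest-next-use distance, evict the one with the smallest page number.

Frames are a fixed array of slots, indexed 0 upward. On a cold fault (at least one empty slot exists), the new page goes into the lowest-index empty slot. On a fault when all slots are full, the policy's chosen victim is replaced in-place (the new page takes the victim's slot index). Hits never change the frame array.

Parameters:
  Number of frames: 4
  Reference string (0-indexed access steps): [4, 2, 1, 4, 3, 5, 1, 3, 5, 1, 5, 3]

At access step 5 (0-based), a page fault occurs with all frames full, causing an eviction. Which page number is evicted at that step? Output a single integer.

Answer: 2

Derivation:
Step 0: ref 4 -> FAULT, frames=[4,-,-,-]
Step 1: ref 2 -> FAULT, frames=[4,2,-,-]
Step 2: ref 1 -> FAULT, frames=[4,2,1,-]
Step 3: ref 4 -> HIT, frames=[4,2,1,-]
Step 4: ref 3 -> FAULT, frames=[4,2,1,3]
Step 5: ref 5 -> FAULT, evict 2, frames=[4,5,1,3]
At step 5: evicted page 2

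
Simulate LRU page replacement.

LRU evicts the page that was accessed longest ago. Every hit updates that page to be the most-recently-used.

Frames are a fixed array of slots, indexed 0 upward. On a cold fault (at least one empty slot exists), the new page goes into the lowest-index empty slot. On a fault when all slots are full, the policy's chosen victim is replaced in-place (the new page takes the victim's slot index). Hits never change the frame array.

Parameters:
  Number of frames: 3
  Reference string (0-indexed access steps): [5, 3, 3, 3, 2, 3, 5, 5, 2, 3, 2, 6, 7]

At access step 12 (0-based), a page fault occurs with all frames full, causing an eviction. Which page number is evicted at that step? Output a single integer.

Step 0: ref 5 -> FAULT, frames=[5,-,-]
Step 1: ref 3 -> FAULT, frames=[5,3,-]
Step 2: ref 3 -> HIT, frames=[5,3,-]
Step 3: ref 3 -> HIT, frames=[5,3,-]
Step 4: ref 2 -> FAULT, frames=[5,3,2]
Step 5: ref 3 -> HIT, frames=[5,3,2]
Step 6: ref 5 -> HIT, frames=[5,3,2]
Step 7: ref 5 -> HIT, frames=[5,3,2]
Step 8: ref 2 -> HIT, frames=[5,3,2]
Step 9: ref 3 -> HIT, frames=[5,3,2]
Step 10: ref 2 -> HIT, frames=[5,3,2]
Step 11: ref 6 -> FAULT, evict 5, frames=[6,3,2]
Step 12: ref 7 -> FAULT, evict 3, frames=[6,7,2]
At step 12: evicted page 3

Answer: 3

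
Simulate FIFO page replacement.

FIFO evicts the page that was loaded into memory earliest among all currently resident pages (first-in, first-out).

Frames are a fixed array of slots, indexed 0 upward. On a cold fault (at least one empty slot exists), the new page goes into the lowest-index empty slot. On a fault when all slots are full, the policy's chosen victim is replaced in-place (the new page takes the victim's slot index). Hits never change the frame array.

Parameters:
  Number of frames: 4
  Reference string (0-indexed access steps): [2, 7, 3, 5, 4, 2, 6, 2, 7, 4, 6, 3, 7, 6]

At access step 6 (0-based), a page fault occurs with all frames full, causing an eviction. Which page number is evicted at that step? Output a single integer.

Step 0: ref 2 -> FAULT, frames=[2,-,-,-]
Step 1: ref 7 -> FAULT, frames=[2,7,-,-]
Step 2: ref 3 -> FAULT, frames=[2,7,3,-]
Step 3: ref 5 -> FAULT, frames=[2,7,3,5]
Step 4: ref 4 -> FAULT, evict 2, frames=[4,7,3,5]
Step 5: ref 2 -> FAULT, evict 7, frames=[4,2,3,5]
Step 6: ref 6 -> FAULT, evict 3, frames=[4,2,6,5]
At step 6: evicted page 3

Answer: 3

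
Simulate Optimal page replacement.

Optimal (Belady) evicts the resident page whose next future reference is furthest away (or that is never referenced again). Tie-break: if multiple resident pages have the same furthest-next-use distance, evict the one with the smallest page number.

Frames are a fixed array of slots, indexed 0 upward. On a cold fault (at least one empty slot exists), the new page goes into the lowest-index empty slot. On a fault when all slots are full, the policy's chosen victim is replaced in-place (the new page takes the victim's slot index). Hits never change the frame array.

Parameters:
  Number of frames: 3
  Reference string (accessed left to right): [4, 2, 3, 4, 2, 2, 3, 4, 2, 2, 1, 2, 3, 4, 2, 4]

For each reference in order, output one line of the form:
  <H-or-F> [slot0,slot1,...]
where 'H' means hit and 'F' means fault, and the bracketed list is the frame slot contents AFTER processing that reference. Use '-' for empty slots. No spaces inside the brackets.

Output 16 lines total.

F [4,-,-]
F [4,2,-]
F [4,2,3]
H [4,2,3]
H [4,2,3]
H [4,2,3]
H [4,2,3]
H [4,2,3]
H [4,2,3]
H [4,2,3]
F [1,2,3]
H [1,2,3]
H [1,2,3]
F [4,2,3]
H [4,2,3]
H [4,2,3]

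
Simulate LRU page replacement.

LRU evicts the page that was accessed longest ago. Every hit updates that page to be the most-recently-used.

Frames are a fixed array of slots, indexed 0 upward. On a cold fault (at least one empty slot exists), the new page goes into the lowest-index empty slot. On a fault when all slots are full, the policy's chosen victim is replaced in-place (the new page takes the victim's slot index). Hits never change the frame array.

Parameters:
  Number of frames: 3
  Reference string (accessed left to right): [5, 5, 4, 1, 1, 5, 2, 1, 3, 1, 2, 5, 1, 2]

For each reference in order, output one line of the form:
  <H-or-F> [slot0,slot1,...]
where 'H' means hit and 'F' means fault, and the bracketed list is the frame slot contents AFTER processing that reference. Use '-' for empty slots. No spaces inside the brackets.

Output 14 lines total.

F [5,-,-]
H [5,-,-]
F [5,4,-]
F [5,4,1]
H [5,4,1]
H [5,4,1]
F [5,2,1]
H [5,2,1]
F [3,2,1]
H [3,2,1]
H [3,2,1]
F [5,2,1]
H [5,2,1]
H [5,2,1]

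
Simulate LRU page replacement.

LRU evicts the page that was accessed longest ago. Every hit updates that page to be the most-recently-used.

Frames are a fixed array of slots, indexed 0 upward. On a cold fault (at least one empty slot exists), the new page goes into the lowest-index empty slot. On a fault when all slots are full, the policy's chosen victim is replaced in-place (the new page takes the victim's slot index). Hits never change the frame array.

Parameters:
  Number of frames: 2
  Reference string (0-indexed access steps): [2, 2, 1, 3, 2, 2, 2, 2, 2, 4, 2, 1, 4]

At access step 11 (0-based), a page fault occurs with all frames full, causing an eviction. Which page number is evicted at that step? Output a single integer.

Step 0: ref 2 -> FAULT, frames=[2,-]
Step 1: ref 2 -> HIT, frames=[2,-]
Step 2: ref 1 -> FAULT, frames=[2,1]
Step 3: ref 3 -> FAULT, evict 2, frames=[3,1]
Step 4: ref 2 -> FAULT, evict 1, frames=[3,2]
Step 5: ref 2 -> HIT, frames=[3,2]
Step 6: ref 2 -> HIT, frames=[3,2]
Step 7: ref 2 -> HIT, frames=[3,2]
Step 8: ref 2 -> HIT, frames=[3,2]
Step 9: ref 4 -> FAULT, evict 3, frames=[4,2]
Step 10: ref 2 -> HIT, frames=[4,2]
Step 11: ref 1 -> FAULT, evict 4, frames=[1,2]
At step 11: evicted page 4

Answer: 4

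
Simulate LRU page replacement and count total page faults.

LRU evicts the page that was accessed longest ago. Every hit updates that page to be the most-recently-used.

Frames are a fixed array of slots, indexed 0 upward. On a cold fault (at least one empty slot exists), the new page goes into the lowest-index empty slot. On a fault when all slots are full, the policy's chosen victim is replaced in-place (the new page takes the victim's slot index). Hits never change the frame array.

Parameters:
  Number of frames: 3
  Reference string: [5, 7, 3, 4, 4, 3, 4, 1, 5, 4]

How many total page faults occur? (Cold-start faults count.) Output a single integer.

Answer: 6

Derivation:
Step 0: ref 5 → FAULT, frames=[5,-,-]
Step 1: ref 7 → FAULT, frames=[5,7,-]
Step 2: ref 3 → FAULT, frames=[5,7,3]
Step 3: ref 4 → FAULT (evict 5), frames=[4,7,3]
Step 4: ref 4 → HIT, frames=[4,7,3]
Step 5: ref 3 → HIT, frames=[4,7,3]
Step 6: ref 4 → HIT, frames=[4,7,3]
Step 7: ref 1 → FAULT (evict 7), frames=[4,1,3]
Step 8: ref 5 → FAULT (evict 3), frames=[4,1,5]
Step 9: ref 4 → HIT, frames=[4,1,5]
Total faults: 6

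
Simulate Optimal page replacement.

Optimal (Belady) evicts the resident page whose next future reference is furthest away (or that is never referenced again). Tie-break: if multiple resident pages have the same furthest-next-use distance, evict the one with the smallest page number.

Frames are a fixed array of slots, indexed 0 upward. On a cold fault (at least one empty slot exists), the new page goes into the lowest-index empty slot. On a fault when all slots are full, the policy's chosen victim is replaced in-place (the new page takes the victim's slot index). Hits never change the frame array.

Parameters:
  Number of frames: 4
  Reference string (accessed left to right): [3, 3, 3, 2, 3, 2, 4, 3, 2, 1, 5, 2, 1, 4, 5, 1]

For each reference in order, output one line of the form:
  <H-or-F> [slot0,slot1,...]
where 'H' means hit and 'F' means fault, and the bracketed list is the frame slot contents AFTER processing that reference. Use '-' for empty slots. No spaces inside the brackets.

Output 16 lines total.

F [3,-,-,-]
H [3,-,-,-]
H [3,-,-,-]
F [3,2,-,-]
H [3,2,-,-]
H [3,2,-,-]
F [3,2,4,-]
H [3,2,4,-]
H [3,2,4,-]
F [3,2,4,1]
F [5,2,4,1]
H [5,2,4,1]
H [5,2,4,1]
H [5,2,4,1]
H [5,2,4,1]
H [5,2,4,1]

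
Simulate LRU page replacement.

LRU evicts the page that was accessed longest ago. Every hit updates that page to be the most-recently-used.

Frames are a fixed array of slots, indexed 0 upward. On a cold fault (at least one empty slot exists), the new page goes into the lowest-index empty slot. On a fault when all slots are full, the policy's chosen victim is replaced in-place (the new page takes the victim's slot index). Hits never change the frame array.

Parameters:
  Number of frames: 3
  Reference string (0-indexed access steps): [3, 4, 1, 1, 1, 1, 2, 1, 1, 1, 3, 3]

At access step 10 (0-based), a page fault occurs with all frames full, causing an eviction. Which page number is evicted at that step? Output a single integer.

Answer: 4

Derivation:
Step 0: ref 3 -> FAULT, frames=[3,-,-]
Step 1: ref 4 -> FAULT, frames=[3,4,-]
Step 2: ref 1 -> FAULT, frames=[3,4,1]
Step 3: ref 1 -> HIT, frames=[3,4,1]
Step 4: ref 1 -> HIT, frames=[3,4,1]
Step 5: ref 1 -> HIT, frames=[3,4,1]
Step 6: ref 2 -> FAULT, evict 3, frames=[2,4,1]
Step 7: ref 1 -> HIT, frames=[2,4,1]
Step 8: ref 1 -> HIT, frames=[2,4,1]
Step 9: ref 1 -> HIT, frames=[2,4,1]
Step 10: ref 3 -> FAULT, evict 4, frames=[2,3,1]
At step 10: evicted page 4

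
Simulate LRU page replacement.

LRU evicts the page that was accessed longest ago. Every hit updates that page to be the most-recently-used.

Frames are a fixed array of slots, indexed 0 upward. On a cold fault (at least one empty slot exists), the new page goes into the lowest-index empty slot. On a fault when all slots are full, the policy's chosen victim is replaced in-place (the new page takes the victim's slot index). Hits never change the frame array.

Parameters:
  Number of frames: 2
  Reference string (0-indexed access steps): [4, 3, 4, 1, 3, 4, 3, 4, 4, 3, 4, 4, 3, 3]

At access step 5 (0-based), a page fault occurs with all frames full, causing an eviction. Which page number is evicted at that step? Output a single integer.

Step 0: ref 4 -> FAULT, frames=[4,-]
Step 1: ref 3 -> FAULT, frames=[4,3]
Step 2: ref 4 -> HIT, frames=[4,3]
Step 3: ref 1 -> FAULT, evict 3, frames=[4,1]
Step 4: ref 3 -> FAULT, evict 4, frames=[3,1]
Step 5: ref 4 -> FAULT, evict 1, frames=[3,4]
At step 5: evicted page 1

Answer: 1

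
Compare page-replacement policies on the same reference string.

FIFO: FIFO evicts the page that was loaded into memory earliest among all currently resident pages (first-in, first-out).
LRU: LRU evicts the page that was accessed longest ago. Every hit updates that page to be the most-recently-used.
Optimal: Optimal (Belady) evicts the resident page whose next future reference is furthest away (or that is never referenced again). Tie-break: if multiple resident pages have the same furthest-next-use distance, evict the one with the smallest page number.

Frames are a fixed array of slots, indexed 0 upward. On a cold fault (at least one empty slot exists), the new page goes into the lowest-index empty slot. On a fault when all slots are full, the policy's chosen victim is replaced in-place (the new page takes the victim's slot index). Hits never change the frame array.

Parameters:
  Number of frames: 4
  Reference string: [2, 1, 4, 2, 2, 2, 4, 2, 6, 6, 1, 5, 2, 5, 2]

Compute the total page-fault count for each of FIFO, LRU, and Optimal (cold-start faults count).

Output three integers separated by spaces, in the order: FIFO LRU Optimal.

--- FIFO ---
  step 0: ref 2 -> FAULT, frames=[2,-,-,-] (faults so far: 1)
  step 1: ref 1 -> FAULT, frames=[2,1,-,-] (faults so far: 2)
  step 2: ref 4 -> FAULT, frames=[2,1,4,-] (faults so far: 3)
  step 3: ref 2 -> HIT, frames=[2,1,4,-] (faults so far: 3)
  step 4: ref 2 -> HIT, frames=[2,1,4,-] (faults so far: 3)
  step 5: ref 2 -> HIT, frames=[2,1,4,-] (faults so far: 3)
  step 6: ref 4 -> HIT, frames=[2,1,4,-] (faults so far: 3)
  step 7: ref 2 -> HIT, frames=[2,1,4,-] (faults so far: 3)
  step 8: ref 6 -> FAULT, frames=[2,1,4,6] (faults so far: 4)
  step 9: ref 6 -> HIT, frames=[2,1,4,6] (faults so far: 4)
  step 10: ref 1 -> HIT, frames=[2,1,4,6] (faults so far: 4)
  step 11: ref 5 -> FAULT, evict 2, frames=[5,1,4,6] (faults so far: 5)
  step 12: ref 2 -> FAULT, evict 1, frames=[5,2,4,6] (faults so far: 6)
  step 13: ref 5 -> HIT, frames=[5,2,4,6] (faults so far: 6)
  step 14: ref 2 -> HIT, frames=[5,2,4,6] (faults so far: 6)
  FIFO total faults: 6
--- LRU ---
  step 0: ref 2 -> FAULT, frames=[2,-,-,-] (faults so far: 1)
  step 1: ref 1 -> FAULT, frames=[2,1,-,-] (faults so far: 2)
  step 2: ref 4 -> FAULT, frames=[2,1,4,-] (faults so far: 3)
  step 3: ref 2 -> HIT, frames=[2,1,4,-] (faults so far: 3)
  step 4: ref 2 -> HIT, frames=[2,1,4,-] (faults so far: 3)
  step 5: ref 2 -> HIT, frames=[2,1,4,-] (faults so far: 3)
  step 6: ref 4 -> HIT, frames=[2,1,4,-] (faults so far: 3)
  step 7: ref 2 -> HIT, frames=[2,1,4,-] (faults so far: 3)
  step 8: ref 6 -> FAULT, frames=[2,1,4,6] (faults so far: 4)
  step 9: ref 6 -> HIT, frames=[2,1,4,6] (faults so far: 4)
  step 10: ref 1 -> HIT, frames=[2,1,4,6] (faults so far: 4)
  step 11: ref 5 -> FAULT, evict 4, frames=[2,1,5,6] (faults so far: 5)
  step 12: ref 2 -> HIT, frames=[2,1,5,6] (faults so far: 5)
  step 13: ref 5 -> HIT, frames=[2,1,5,6] (faults so far: 5)
  step 14: ref 2 -> HIT, frames=[2,1,5,6] (faults so far: 5)
  LRU total faults: 5
--- Optimal ---
  step 0: ref 2 -> FAULT, frames=[2,-,-,-] (faults so far: 1)
  step 1: ref 1 -> FAULT, frames=[2,1,-,-] (faults so far: 2)
  step 2: ref 4 -> FAULT, frames=[2,1,4,-] (faults so far: 3)
  step 3: ref 2 -> HIT, frames=[2,1,4,-] (faults so far: 3)
  step 4: ref 2 -> HIT, frames=[2,1,4,-] (faults so far: 3)
  step 5: ref 2 -> HIT, frames=[2,1,4,-] (faults so far: 3)
  step 6: ref 4 -> HIT, frames=[2,1,4,-] (faults so far: 3)
  step 7: ref 2 -> HIT, frames=[2,1,4,-] (faults so far: 3)
  step 8: ref 6 -> FAULT, frames=[2,1,4,6] (faults so far: 4)
  step 9: ref 6 -> HIT, frames=[2,1,4,6] (faults so far: 4)
  step 10: ref 1 -> HIT, frames=[2,1,4,6] (faults so far: 4)
  step 11: ref 5 -> FAULT, evict 1, frames=[2,5,4,6] (faults so far: 5)
  step 12: ref 2 -> HIT, frames=[2,5,4,6] (faults so far: 5)
  step 13: ref 5 -> HIT, frames=[2,5,4,6] (faults so far: 5)
  step 14: ref 2 -> HIT, frames=[2,5,4,6] (faults so far: 5)
  Optimal total faults: 5

Answer: 6 5 5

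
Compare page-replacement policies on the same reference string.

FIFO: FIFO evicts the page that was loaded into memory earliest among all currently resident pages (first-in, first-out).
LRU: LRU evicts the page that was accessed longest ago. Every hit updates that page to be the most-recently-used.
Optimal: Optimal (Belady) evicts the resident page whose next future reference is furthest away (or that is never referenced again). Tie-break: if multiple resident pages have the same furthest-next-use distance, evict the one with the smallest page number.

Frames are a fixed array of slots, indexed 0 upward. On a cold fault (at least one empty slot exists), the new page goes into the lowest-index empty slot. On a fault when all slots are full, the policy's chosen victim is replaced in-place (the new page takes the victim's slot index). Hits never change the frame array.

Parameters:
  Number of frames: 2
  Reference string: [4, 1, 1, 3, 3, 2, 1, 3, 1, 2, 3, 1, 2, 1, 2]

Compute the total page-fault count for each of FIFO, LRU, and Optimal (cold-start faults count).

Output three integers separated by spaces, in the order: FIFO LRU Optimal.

Answer: 8 10 7

Derivation:
--- FIFO ---
  step 0: ref 4 -> FAULT, frames=[4,-] (faults so far: 1)
  step 1: ref 1 -> FAULT, frames=[4,1] (faults so far: 2)
  step 2: ref 1 -> HIT, frames=[4,1] (faults so far: 2)
  step 3: ref 3 -> FAULT, evict 4, frames=[3,1] (faults so far: 3)
  step 4: ref 3 -> HIT, frames=[3,1] (faults so far: 3)
  step 5: ref 2 -> FAULT, evict 1, frames=[3,2] (faults so far: 4)
  step 6: ref 1 -> FAULT, evict 3, frames=[1,2] (faults so far: 5)
  step 7: ref 3 -> FAULT, evict 2, frames=[1,3] (faults so far: 6)
  step 8: ref 1 -> HIT, frames=[1,3] (faults so far: 6)
  step 9: ref 2 -> FAULT, evict 1, frames=[2,3] (faults so far: 7)
  step 10: ref 3 -> HIT, frames=[2,3] (faults so far: 7)
  step 11: ref 1 -> FAULT, evict 3, frames=[2,1] (faults so far: 8)
  step 12: ref 2 -> HIT, frames=[2,1] (faults so far: 8)
  step 13: ref 1 -> HIT, frames=[2,1] (faults so far: 8)
  step 14: ref 2 -> HIT, frames=[2,1] (faults so far: 8)
  FIFO total faults: 8
--- LRU ---
  step 0: ref 4 -> FAULT, frames=[4,-] (faults so far: 1)
  step 1: ref 1 -> FAULT, frames=[4,1] (faults so far: 2)
  step 2: ref 1 -> HIT, frames=[4,1] (faults so far: 2)
  step 3: ref 3 -> FAULT, evict 4, frames=[3,1] (faults so far: 3)
  step 4: ref 3 -> HIT, frames=[3,1] (faults so far: 3)
  step 5: ref 2 -> FAULT, evict 1, frames=[3,2] (faults so far: 4)
  step 6: ref 1 -> FAULT, evict 3, frames=[1,2] (faults so far: 5)
  step 7: ref 3 -> FAULT, evict 2, frames=[1,3] (faults so far: 6)
  step 8: ref 1 -> HIT, frames=[1,3] (faults so far: 6)
  step 9: ref 2 -> FAULT, evict 3, frames=[1,2] (faults so far: 7)
  step 10: ref 3 -> FAULT, evict 1, frames=[3,2] (faults so far: 8)
  step 11: ref 1 -> FAULT, evict 2, frames=[3,1] (faults so far: 9)
  step 12: ref 2 -> FAULT, evict 3, frames=[2,1] (faults so far: 10)
  step 13: ref 1 -> HIT, frames=[2,1] (faults so far: 10)
  step 14: ref 2 -> HIT, frames=[2,1] (faults so far: 10)
  LRU total faults: 10
--- Optimal ---
  step 0: ref 4 -> FAULT, frames=[4,-] (faults so far: 1)
  step 1: ref 1 -> FAULT, frames=[4,1] (faults so far: 2)
  step 2: ref 1 -> HIT, frames=[4,1] (faults so far: 2)
  step 3: ref 3 -> FAULT, evict 4, frames=[3,1] (faults so far: 3)
  step 4: ref 3 -> HIT, frames=[3,1] (faults so far: 3)
  step 5: ref 2 -> FAULT, evict 3, frames=[2,1] (faults so far: 4)
  step 6: ref 1 -> HIT, frames=[2,1] (faults so far: 4)
  step 7: ref 3 -> FAULT, evict 2, frames=[3,1] (faults so far: 5)
  step 8: ref 1 -> HIT, frames=[3,1] (faults so far: 5)
  step 9: ref 2 -> FAULT, evict 1, frames=[3,2] (faults so far: 6)
  step 10: ref 3 -> HIT, frames=[3,2] (faults so far: 6)
  step 11: ref 1 -> FAULT, evict 3, frames=[1,2] (faults so far: 7)
  step 12: ref 2 -> HIT, frames=[1,2] (faults so far: 7)
  step 13: ref 1 -> HIT, frames=[1,2] (faults so far: 7)
  step 14: ref 2 -> HIT, frames=[1,2] (faults so far: 7)
  Optimal total faults: 7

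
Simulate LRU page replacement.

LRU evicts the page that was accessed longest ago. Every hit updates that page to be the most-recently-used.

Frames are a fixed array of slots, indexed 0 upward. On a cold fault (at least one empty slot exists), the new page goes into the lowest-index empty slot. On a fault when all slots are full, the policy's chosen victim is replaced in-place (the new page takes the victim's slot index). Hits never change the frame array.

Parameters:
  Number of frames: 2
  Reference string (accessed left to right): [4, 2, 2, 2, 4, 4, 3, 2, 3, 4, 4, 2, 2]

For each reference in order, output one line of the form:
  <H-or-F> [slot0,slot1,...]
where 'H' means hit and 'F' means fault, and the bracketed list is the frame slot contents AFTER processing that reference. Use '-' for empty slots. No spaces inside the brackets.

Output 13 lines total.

F [4,-]
F [4,2]
H [4,2]
H [4,2]
H [4,2]
H [4,2]
F [4,3]
F [2,3]
H [2,3]
F [4,3]
H [4,3]
F [4,2]
H [4,2]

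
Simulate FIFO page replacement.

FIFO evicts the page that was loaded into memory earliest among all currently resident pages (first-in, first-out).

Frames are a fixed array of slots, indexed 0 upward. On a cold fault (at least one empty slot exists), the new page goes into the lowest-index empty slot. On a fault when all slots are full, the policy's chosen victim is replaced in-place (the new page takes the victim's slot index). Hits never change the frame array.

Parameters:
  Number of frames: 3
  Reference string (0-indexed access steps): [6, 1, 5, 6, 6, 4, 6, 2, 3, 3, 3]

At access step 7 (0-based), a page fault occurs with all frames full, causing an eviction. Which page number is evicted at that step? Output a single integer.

Answer: 5

Derivation:
Step 0: ref 6 -> FAULT, frames=[6,-,-]
Step 1: ref 1 -> FAULT, frames=[6,1,-]
Step 2: ref 5 -> FAULT, frames=[6,1,5]
Step 3: ref 6 -> HIT, frames=[6,1,5]
Step 4: ref 6 -> HIT, frames=[6,1,5]
Step 5: ref 4 -> FAULT, evict 6, frames=[4,1,5]
Step 6: ref 6 -> FAULT, evict 1, frames=[4,6,5]
Step 7: ref 2 -> FAULT, evict 5, frames=[4,6,2]
At step 7: evicted page 5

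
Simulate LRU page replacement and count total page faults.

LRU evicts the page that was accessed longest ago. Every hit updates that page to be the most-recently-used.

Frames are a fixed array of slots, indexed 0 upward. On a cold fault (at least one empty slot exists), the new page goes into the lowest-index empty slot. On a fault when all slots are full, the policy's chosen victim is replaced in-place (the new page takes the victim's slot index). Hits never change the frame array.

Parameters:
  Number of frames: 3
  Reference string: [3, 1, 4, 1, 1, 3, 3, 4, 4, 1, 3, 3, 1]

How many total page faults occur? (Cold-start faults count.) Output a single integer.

Step 0: ref 3 → FAULT, frames=[3,-,-]
Step 1: ref 1 → FAULT, frames=[3,1,-]
Step 2: ref 4 → FAULT, frames=[3,1,4]
Step 3: ref 1 → HIT, frames=[3,1,4]
Step 4: ref 1 → HIT, frames=[3,1,4]
Step 5: ref 3 → HIT, frames=[3,1,4]
Step 6: ref 3 → HIT, frames=[3,1,4]
Step 7: ref 4 → HIT, frames=[3,1,4]
Step 8: ref 4 → HIT, frames=[3,1,4]
Step 9: ref 1 → HIT, frames=[3,1,4]
Step 10: ref 3 → HIT, frames=[3,1,4]
Step 11: ref 3 → HIT, frames=[3,1,4]
Step 12: ref 1 → HIT, frames=[3,1,4]
Total faults: 3

Answer: 3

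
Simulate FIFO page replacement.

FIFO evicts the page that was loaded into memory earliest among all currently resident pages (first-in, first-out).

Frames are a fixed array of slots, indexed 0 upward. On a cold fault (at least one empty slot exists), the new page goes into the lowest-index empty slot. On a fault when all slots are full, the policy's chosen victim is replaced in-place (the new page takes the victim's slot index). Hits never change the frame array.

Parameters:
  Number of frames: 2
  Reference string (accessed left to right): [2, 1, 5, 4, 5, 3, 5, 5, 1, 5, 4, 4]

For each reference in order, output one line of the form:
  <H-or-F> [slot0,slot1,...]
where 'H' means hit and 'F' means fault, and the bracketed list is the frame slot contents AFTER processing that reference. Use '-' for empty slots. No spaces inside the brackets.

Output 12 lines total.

F [2,-]
F [2,1]
F [5,1]
F [5,4]
H [5,4]
F [3,4]
F [3,5]
H [3,5]
F [1,5]
H [1,5]
F [1,4]
H [1,4]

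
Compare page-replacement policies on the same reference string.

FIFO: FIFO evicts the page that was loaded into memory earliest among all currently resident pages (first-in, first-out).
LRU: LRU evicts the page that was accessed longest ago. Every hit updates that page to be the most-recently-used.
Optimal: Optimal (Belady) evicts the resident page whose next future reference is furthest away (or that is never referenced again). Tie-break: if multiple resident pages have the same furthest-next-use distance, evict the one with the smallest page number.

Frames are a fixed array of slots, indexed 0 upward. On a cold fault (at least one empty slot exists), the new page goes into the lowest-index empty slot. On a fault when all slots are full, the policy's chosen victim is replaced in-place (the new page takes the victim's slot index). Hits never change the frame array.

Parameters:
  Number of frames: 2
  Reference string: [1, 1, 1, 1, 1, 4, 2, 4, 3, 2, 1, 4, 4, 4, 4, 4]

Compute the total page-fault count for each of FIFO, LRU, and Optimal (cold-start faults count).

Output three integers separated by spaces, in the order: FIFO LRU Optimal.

--- FIFO ---
  step 0: ref 1 -> FAULT, frames=[1,-] (faults so far: 1)
  step 1: ref 1 -> HIT, frames=[1,-] (faults so far: 1)
  step 2: ref 1 -> HIT, frames=[1,-] (faults so far: 1)
  step 3: ref 1 -> HIT, frames=[1,-] (faults so far: 1)
  step 4: ref 1 -> HIT, frames=[1,-] (faults so far: 1)
  step 5: ref 4 -> FAULT, frames=[1,4] (faults so far: 2)
  step 6: ref 2 -> FAULT, evict 1, frames=[2,4] (faults so far: 3)
  step 7: ref 4 -> HIT, frames=[2,4] (faults so far: 3)
  step 8: ref 3 -> FAULT, evict 4, frames=[2,3] (faults so far: 4)
  step 9: ref 2 -> HIT, frames=[2,3] (faults so far: 4)
  step 10: ref 1 -> FAULT, evict 2, frames=[1,3] (faults so far: 5)
  step 11: ref 4 -> FAULT, evict 3, frames=[1,4] (faults so far: 6)
  step 12: ref 4 -> HIT, frames=[1,4] (faults so far: 6)
  step 13: ref 4 -> HIT, frames=[1,4] (faults so far: 6)
  step 14: ref 4 -> HIT, frames=[1,4] (faults so far: 6)
  step 15: ref 4 -> HIT, frames=[1,4] (faults so far: 6)
  FIFO total faults: 6
--- LRU ---
  step 0: ref 1 -> FAULT, frames=[1,-] (faults so far: 1)
  step 1: ref 1 -> HIT, frames=[1,-] (faults so far: 1)
  step 2: ref 1 -> HIT, frames=[1,-] (faults so far: 1)
  step 3: ref 1 -> HIT, frames=[1,-] (faults so far: 1)
  step 4: ref 1 -> HIT, frames=[1,-] (faults so far: 1)
  step 5: ref 4 -> FAULT, frames=[1,4] (faults so far: 2)
  step 6: ref 2 -> FAULT, evict 1, frames=[2,4] (faults so far: 3)
  step 7: ref 4 -> HIT, frames=[2,4] (faults so far: 3)
  step 8: ref 3 -> FAULT, evict 2, frames=[3,4] (faults so far: 4)
  step 9: ref 2 -> FAULT, evict 4, frames=[3,2] (faults so far: 5)
  step 10: ref 1 -> FAULT, evict 3, frames=[1,2] (faults so far: 6)
  step 11: ref 4 -> FAULT, evict 2, frames=[1,4] (faults so far: 7)
  step 12: ref 4 -> HIT, frames=[1,4] (faults so far: 7)
  step 13: ref 4 -> HIT, frames=[1,4] (faults so far: 7)
  step 14: ref 4 -> HIT, frames=[1,4] (faults so far: 7)
  step 15: ref 4 -> HIT, frames=[1,4] (faults so far: 7)
  LRU total faults: 7
--- Optimal ---
  step 0: ref 1 -> FAULT, frames=[1,-] (faults so far: 1)
  step 1: ref 1 -> HIT, frames=[1,-] (faults so far: 1)
  step 2: ref 1 -> HIT, frames=[1,-] (faults so far: 1)
  step 3: ref 1 -> HIT, frames=[1,-] (faults so far: 1)
  step 4: ref 1 -> HIT, frames=[1,-] (faults so far: 1)
  step 5: ref 4 -> FAULT, frames=[1,4] (faults so far: 2)
  step 6: ref 2 -> FAULT, evict 1, frames=[2,4] (faults so far: 3)
  step 7: ref 4 -> HIT, frames=[2,4] (faults so far: 3)
  step 8: ref 3 -> FAULT, evict 4, frames=[2,3] (faults so far: 4)
  step 9: ref 2 -> HIT, frames=[2,3] (faults so far: 4)
  step 10: ref 1 -> FAULT, evict 2, frames=[1,3] (faults so far: 5)
  step 11: ref 4 -> FAULT, evict 1, frames=[4,3] (faults so far: 6)
  step 12: ref 4 -> HIT, frames=[4,3] (faults so far: 6)
  step 13: ref 4 -> HIT, frames=[4,3] (faults so far: 6)
  step 14: ref 4 -> HIT, frames=[4,3] (faults so far: 6)
  step 15: ref 4 -> HIT, frames=[4,3] (faults so far: 6)
  Optimal total faults: 6

Answer: 6 7 6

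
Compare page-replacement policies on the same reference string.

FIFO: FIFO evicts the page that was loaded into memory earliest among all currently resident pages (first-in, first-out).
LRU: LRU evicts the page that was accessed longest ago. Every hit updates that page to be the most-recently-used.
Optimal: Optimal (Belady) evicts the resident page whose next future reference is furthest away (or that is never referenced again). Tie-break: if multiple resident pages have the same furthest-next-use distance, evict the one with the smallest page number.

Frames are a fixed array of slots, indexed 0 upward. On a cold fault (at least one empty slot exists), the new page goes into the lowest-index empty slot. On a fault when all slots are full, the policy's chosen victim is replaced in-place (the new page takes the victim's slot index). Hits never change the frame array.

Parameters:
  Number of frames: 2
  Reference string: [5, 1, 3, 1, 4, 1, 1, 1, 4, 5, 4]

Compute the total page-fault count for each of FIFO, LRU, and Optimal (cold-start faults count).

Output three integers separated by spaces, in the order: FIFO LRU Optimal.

Answer: 7 5 5

Derivation:
--- FIFO ---
  step 0: ref 5 -> FAULT, frames=[5,-] (faults so far: 1)
  step 1: ref 1 -> FAULT, frames=[5,1] (faults so far: 2)
  step 2: ref 3 -> FAULT, evict 5, frames=[3,1] (faults so far: 3)
  step 3: ref 1 -> HIT, frames=[3,1] (faults so far: 3)
  step 4: ref 4 -> FAULT, evict 1, frames=[3,4] (faults so far: 4)
  step 5: ref 1 -> FAULT, evict 3, frames=[1,4] (faults so far: 5)
  step 6: ref 1 -> HIT, frames=[1,4] (faults so far: 5)
  step 7: ref 1 -> HIT, frames=[1,4] (faults so far: 5)
  step 8: ref 4 -> HIT, frames=[1,4] (faults so far: 5)
  step 9: ref 5 -> FAULT, evict 4, frames=[1,5] (faults so far: 6)
  step 10: ref 4 -> FAULT, evict 1, frames=[4,5] (faults so far: 7)
  FIFO total faults: 7
--- LRU ---
  step 0: ref 5 -> FAULT, frames=[5,-] (faults so far: 1)
  step 1: ref 1 -> FAULT, frames=[5,1] (faults so far: 2)
  step 2: ref 3 -> FAULT, evict 5, frames=[3,1] (faults so far: 3)
  step 3: ref 1 -> HIT, frames=[3,1] (faults so far: 3)
  step 4: ref 4 -> FAULT, evict 3, frames=[4,1] (faults so far: 4)
  step 5: ref 1 -> HIT, frames=[4,1] (faults so far: 4)
  step 6: ref 1 -> HIT, frames=[4,1] (faults so far: 4)
  step 7: ref 1 -> HIT, frames=[4,1] (faults so far: 4)
  step 8: ref 4 -> HIT, frames=[4,1] (faults so far: 4)
  step 9: ref 5 -> FAULT, evict 1, frames=[4,5] (faults so far: 5)
  step 10: ref 4 -> HIT, frames=[4,5] (faults so far: 5)
  LRU total faults: 5
--- Optimal ---
  step 0: ref 5 -> FAULT, frames=[5,-] (faults so far: 1)
  step 1: ref 1 -> FAULT, frames=[5,1] (faults so far: 2)
  step 2: ref 3 -> FAULT, evict 5, frames=[3,1] (faults so far: 3)
  step 3: ref 1 -> HIT, frames=[3,1] (faults so far: 3)
  step 4: ref 4 -> FAULT, evict 3, frames=[4,1] (faults so far: 4)
  step 5: ref 1 -> HIT, frames=[4,1] (faults so far: 4)
  step 6: ref 1 -> HIT, frames=[4,1] (faults so far: 4)
  step 7: ref 1 -> HIT, frames=[4,1] (faults so far: 4)
  step 8: ref 4 -> HIT, frames=[4,1] (faults so far: 4)
  step 9: ref 5 -> FAULT, evict 1, frames=[4,5] (faults so far: 5)
  step 10: ref 4 -> HIT, frames=[4,5] (faults so far: 5)
  Optimal total faults: 5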